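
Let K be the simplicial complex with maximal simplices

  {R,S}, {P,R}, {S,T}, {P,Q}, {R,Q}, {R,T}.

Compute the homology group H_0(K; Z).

H_0 ≅ Z.

Fix the vertex order P < Q < R < S < T and write every simplex with vertices in increasing order. Then dim K = 1 and the simplices of K are:

  0-simplices (5): P, Q, R, S, T
  1-simplices (6): PQ, PR, QR, RS, RT, ST

Hence C_0 ≅ Z^5, C_1 ≅ Z^6.

Boundary ∂_1: C_1 → C_0 sends each edge [p,q] (with p < q) to q − p. For instance
  ∂RT = T − R.
The resulting 5×6 matrix has rank 4, and its Smith normal form has invariant factors (1,1,1,1).

Reading off H_k = ker ∂_k / im ∂_{k+1}:

  H_0: rank C_0 − rank ∂_1 = 5 − 4 = 1, and the invariant factors of ∂_1 are all 1, so H_0 ≅ Z.

(K is a triangulation of a wedge of 2 circles.)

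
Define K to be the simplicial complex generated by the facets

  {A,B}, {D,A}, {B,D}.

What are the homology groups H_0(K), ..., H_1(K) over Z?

Take the total order A < B < D on the vertex set. Then K (dimension 1) consists of the simplices:

  0-simplices (3): A, B, D
  1-simplices (3): AB, AD, BD

Hence C_0 ≅ Z^3, C_1 ≅ Z^3.

Boundary ∂_1: C_1 → C_0 is given by ∂[p,q] = [q] − [p].
The resulting 3×3 matrix has rank 2, and its Smith normal form has invariant factors (1,1).

From H_k ≅ ker(∂_k) / im(∂_{k+1}) we obtain:

  H_0: rank C_0 − rank ∂_1 = 3 − 2 = 1, and the invariant factors of ∂_1 are all 1, so H_0 ≅ Z.
  H_1: rank ker ∂_1 − rank ∂_2 = (3 − 2) − 0 = 1, and there is no ∂_2, so H_1 ≅ Z.

As a check, the Euler characteristic is 3 − 3 = 0, which agrees with 1 − 1 = 0.

H_0 = Z,  H_1 = Z.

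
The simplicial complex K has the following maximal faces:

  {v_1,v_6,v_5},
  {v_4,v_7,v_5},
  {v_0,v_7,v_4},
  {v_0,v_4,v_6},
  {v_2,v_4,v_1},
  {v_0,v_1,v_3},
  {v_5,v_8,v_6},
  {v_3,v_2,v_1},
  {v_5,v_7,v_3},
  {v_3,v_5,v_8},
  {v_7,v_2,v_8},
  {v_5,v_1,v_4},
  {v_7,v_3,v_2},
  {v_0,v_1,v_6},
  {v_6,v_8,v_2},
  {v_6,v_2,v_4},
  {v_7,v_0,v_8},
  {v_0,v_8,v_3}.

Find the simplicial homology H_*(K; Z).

H_0 ≅ Z,  H_1 ≅ Z ⊕ Z/2,  H_2 = 0.

Order the vertices as v_0 < v_1 < v_2 < v_3 < v_4 < v_5 < v_6 < v_7 < v_8. Listing each simplex with vertices in this order, K has dimension 2 with simplices:

  0-simplices (9): [v_0], [v_1], [v_2], [v_3], [v_4], [v_5], [v_6], [v_7], [v_8]
  1-simplices (27): (27 of them)
  2-simplices (18): (18 of them)

so the chain groups are C_0 ≅ Z^9, C_1 ≅ Z^27, C_2 ≅ Z^18.

Boundary ∂_1: C_1 → C_0 is given by ∂[p,q] = [q] − [p].
The resulting 9×27 matrix has rank 8, and its Smith normal form has invariant factors (1,1,1,1,1,1,1,1).

Boundary ∂_2: C_2 → C_1 acts by ∂[p,q,r] = [q,r] − [p,r] + [p,q]. For instance
  ∂[v_2,v_3,v_7] = [v_3,v_7] − [v_2,v_7] + [v_2,v_3],
  ∂[v_0,v_7,v_8] = [v_7,v_8] − [v_0,v_8] + [v_0,v_7].
As a 27×18 matrix over Z this has rank 18, with invariant factors (1,1,1,1,1,1,1,1,1,1,1,1,1,1,1,1,1,2).

Reading off H_k = ker ∂_k / im ∂_{k+1}:

  H_0: rank C_0 − rank ∂_1 = 9 − 8 = 1, and the invariant factors of ∂_1 are all 1, so H_0 = Z.
  H_1: rank ker ∂_1 − rank ∂_2 = (27 − 8) − 18 = 1, and ∂_2 has invariant factor 2 > 1, so H_1 = Z ⊕ Z/2.
  H_2: rank ker ∂_2 − rank ∂_3 = (18 − 18) − 0 = 0, and there is no ∂_3, so H_2 = 0.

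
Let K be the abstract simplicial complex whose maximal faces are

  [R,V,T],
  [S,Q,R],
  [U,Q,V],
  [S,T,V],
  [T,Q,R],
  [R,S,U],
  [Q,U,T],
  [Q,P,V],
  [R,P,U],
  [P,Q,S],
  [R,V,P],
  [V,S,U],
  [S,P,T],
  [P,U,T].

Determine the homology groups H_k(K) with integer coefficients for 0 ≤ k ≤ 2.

H_0 ≅ Z,  H_1 ≅ Z^2,  H_2 ≅ Z.

Fix the vertex order P < Q < R < S < T < U < V and write every simplex with vertices in increasing order. Then dim K = 2 and the simplices of K are:

  0-simplices (7): P, Q, R, S, T, U, V
  1-simplices (21): PQ, PR, PS, PT, PU, PV, QR, QS, QT, QU, QV, RS, RT, RU, RV, ST, SU, SV, TU, TV, UV
  2-simplices (14): PQS, PQV, PRU, PRV, PST, PTU, QRS, QRT, QTU, QUV, RSU, RTV, STV, SUV

Hence C_0 ≅ Z^7, C_1 ≅ Z^21, C_2 ≅ Z^14.

∂_1: C_1 → C_0 is given by ∂[p,q] = [q] − [p]. For instance
  ∂TV = V − T.
This gives a 7×21 integer matrix of rank 6; reducing to Smith normal form yields diagonal entries (1,1,1,1,1,1).

Boundary ∂_2: C_2 → C_1 acts by ∂[p,q,r] = [q,r] − [p,r] + [p,q]. For instance
  ∂PRU = RU − PU + PR,
  ∂SUV = UV − SV + SU.
The 21×14 boundary matrix has rank 13 and Smith normal form diag(1,1,1,1,1,1,1,1,1,1,1,1,1).

Now H_k = ker ∂_k / im ∂_{k+1}, so:

  H_0: rank C_0 − rank ∂_1 = 7 − 6 = 1, and the invariant factors of ∂_1 are all 1, so H_0 ≅ Z.
  H_1: rank ker ∂_1 − rank ∂_2 = (21 − 6) − 13 = 2, and the invariant factors of ∂_2 are all 1, so H_1 ≅ Z^2.
  H_2: rank ker ∂_2 − rank ∂_3 = (14 − 13) − 0 = 1, and there is no ∂_3, so H_2 ≅ Z.

As a check, the Euler characteristic is 7 − 21 + 14 = 0, which agrees with 1 − 2 + 1 = 0.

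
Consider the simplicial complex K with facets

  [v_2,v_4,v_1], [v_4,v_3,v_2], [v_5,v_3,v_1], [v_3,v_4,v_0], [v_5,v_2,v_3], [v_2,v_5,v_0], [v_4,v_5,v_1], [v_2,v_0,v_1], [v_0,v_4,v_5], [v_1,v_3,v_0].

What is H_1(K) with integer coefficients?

Take the total order v_0 < v_1 < v_2 < v_3 < v_4 < v_5 on the vertex set. Then K (dimension 2) consists of the simplices:

  0-simplices (6): [v_0], [v_1], [v_2], [v_3], [v_4], [v_5]
  1-simplices (15): (15 of them)
  2-simplices (10): [v_0,v_1,v_2], [v_0,v_1,v_3], [v_0,v_2,v_5], [v_0,v_3,v_4], [v_0,v_4,v_5], [v_1,v_2,v_4], [v_1,v_3,v_5], [v_1,v_4,v_5], [v_2,v_3,v_4], [v_2,v_3,v_5]

giving chain groups C_0 ≅ Z^6, C_1 ≅ Z^15, C_2 ≅ Z^10.

∂_1: C_1 → C_0 maps an edge to its endpoints' difference, ∂[p,q] = q − p. For instance
  ∂[v_2,v_3] = [v_3] − [v_2].
This gives a 6×15 integer matrix of rank 5; reducing to Smith normal form yields diagonal entries (1,1,1,1,1).

Boundary ∂_2: C_2 → C_1 acts by ∂[p,q,r] = [q,r] − [p,r] + [p,q]. For instance
  ∂[v_0,v_1,v_3] = [v_1,v_3] − [v_0,v_3] + [v_0,v_1],
  ∂[v_1,v_3,v_5] = [v_3,v_5] − [v_1,v_5] + [v_1,v_3].
This gives a 15×10 integer matrix of rank 10; reducing to Smith normal form yields diagonal entries (1,1,1,1,1,1,1,1,1,2).

Now H_k = ker ∂_k / im ∂_{k+1}, so:

  H_1: rank ker ∂_1 − rank ∂_2 = (15 − 5) − 10 = 0, and ∂_2 has invariant factor 2 > 1, so H_1 = Z/2.

(K is a triangulation of the real projective plane RP^2.)

H_1 ≅ Z/2.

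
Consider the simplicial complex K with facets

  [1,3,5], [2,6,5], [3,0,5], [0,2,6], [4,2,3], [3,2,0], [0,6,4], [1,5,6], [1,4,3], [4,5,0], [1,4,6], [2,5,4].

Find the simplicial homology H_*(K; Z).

H_0 ≅ Z,  H_1 ≅ Z/2,  H_2 = 0.

K has 7 vertices, 18 edges, 12 triangles.
rank ∂_0 = 0, rank ∂_1 = 6 ⇒ b_0 = 7 − 0 − 6 = 1; all invariant factors of ∂_1 are 1 so no torsion. So H_0 ≅ Z.
rank ∂_1 = 6, rank ∂_2 = 12 ⇒ b_1 = 18 − 6 − 12 = 0; ∂_2 has invariant factor(s) [2] giving torsion. So H_1 ≅ Z/2.
rank ∂_2 = 12, rank ∂_3 = 0 ⇒ b_2 = 12 − 12 − 0 = 0. So H_2 ≅ 0.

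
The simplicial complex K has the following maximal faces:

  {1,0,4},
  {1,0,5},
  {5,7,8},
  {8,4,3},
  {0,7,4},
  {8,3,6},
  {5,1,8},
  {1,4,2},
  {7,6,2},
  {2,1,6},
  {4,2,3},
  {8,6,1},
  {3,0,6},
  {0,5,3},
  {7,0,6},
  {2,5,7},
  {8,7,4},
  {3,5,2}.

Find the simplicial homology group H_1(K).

H_1 = Z^2.

Order the vertices as 0 < 1 < 2 < 3 < 4 < 5 < 6 < 7 < 8. Listing each simplex with vertices in this order, K has dimension 2 with simplices:

  0-simplices (9): [0], [1], [2], [3], [4], [5], [6], [7], [8]
  1-simplices (27): (27 of them)
  2-simplices (18): [0,1,4], [0,1,5], [0,3,5], [0,3,6], [0,4,7], [0,6,7], [1,2,4], [1,2,6], [1,5,8], [1,6,8], [2,3,4], [2,3,5], [2,5,7], [2,6,7], [3,4,8], [3,6,8], [4,7,8], [5,7,8]

so the chain groups are C_0 ≅ Z^9, C_1 ≅ Z^27, C_2 ≅ Z^18.

∂_1: C_1 → C_0 sends each edge [p,q] (with p < q) to q − p.
As a 9×27 matrix over Z this has rank 8, with invariant factors (1,1,1,1,1,1,1,1).

∂_2: C_2 → C_1 maps a triangle to the signed sum of its edges. For instance
  ∂[1,6,8] = [6,8] − [1,8] + [1,6],
  ∂[1,2,6] = [2,6] − [1,6] + [1,2].
This gives a 27×18 integer matrix of rank 17; reducing to Smith normal form yields diagonal entries (1,1,1,1,1,1,1,1,1,1,1,1,1,1,1,1,1).

Computing H_k = (kernel of ∂_k) / (image of ∂_{k+1}):

  H_1: rank ker ∂_1 − rank ∂_2 = (27 − 8) − 17 = 2, and the invariant factors of ∂_2 are all 1, so H_1 ≅ Z^2.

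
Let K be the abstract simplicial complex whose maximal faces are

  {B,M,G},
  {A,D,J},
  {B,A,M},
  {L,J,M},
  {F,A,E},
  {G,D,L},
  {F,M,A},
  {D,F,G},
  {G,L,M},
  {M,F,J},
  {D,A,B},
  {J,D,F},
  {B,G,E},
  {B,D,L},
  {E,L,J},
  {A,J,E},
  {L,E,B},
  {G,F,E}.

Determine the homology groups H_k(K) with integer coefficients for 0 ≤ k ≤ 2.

H_0 = Z,  H_1 = Z ⊕ Z/2,  H_2 = 0.

Order the vertices as A < B < D < E < F < G < J < L < M. Listing each simplex with vertices in this order, K has dimension 2 with simplices:

  0-simplices (9): A, B, D, E, F, G, J, L, M
  1-simplices (27): AB, AD, AE, AF, AJ, AM, BD, BE, BG, BL, BM, DF, DG, DJ, DL, EF, EG, EJ, EL, FG, FJ, FM, GL, GM, JL, JM, LM
  2-simplices (18): ABD, ABM, ADJ, AEF, AEJ, AFM, BDL, BEG, BEL, BGM, DFG, DFJ, DGL, EFG, EJL, FJM, GLM, JLM

giving chain groups C_0 ≅ Z^9, C_1 ≅ Z^27, C_2 ≅ Z^18.

∂_1: C_1 → C_0 sends each edge [p,q] (with p < q) to q − p.
The 9×27 boundary matrix has rank 8 and Smith normal form diag(1,1,1,1,1,1,1,1).

∂_2: C_2 → C_1 maps a triangle to the signed sum of its edges. For instance
  ∂FJM = JM − FM + FJ,
  ∂DGL = GL − DL + DG.
As a 27×18 matrix over Z this has rank 18, with invariant factors (1,1,1,1,1,1,1,1,1,1,1,1,1,1,1,1,1,2).

Computing H_k = (kernel of ∂_k) / (image of ∂_{k+1}):

  H_0: rank C_0 − rank ∂_1 = 9 − 8 = 1, and the invariant factors of ∂_1 are all 1, so H_0 = Z.
  H_1: rank ker ∂_1 − rank ∂_2 = (27 − 8) − 18 = 1, and ∂_2 has invariant factor 2 > 1, so H_1 = Z ⊕ Z/2.
  H_2: rank ker ∂_2 − rank ∂_3 = (18 − 18) − 0 = 0, and there is no ∂_3, so H_2 = 0.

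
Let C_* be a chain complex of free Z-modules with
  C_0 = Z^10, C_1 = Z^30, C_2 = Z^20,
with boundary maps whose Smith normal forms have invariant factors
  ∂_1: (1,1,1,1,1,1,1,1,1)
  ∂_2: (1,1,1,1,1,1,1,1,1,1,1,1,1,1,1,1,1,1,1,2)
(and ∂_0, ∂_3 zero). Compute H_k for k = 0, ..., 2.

H_0: b_0 = 10 − 0 − 9 = 1; torsion from ∂_1 factors > 1: none. So H_0 ≅ Z.
H_1: b_1 = 30 − 9 − 20 = 1; torsion from ∂_2 factors > 1: [2]. So H_1 ≅ Z ⊕ Z/2.
H_2: b_2 = 20 − 20 − 0 = 0; torsion from ∂_3 factors > 1: none. So H_2 ≅ 0.

H_0 ≅ Z,  H_1 ≅ Z ⊕ Z/2,  H_2 = 0.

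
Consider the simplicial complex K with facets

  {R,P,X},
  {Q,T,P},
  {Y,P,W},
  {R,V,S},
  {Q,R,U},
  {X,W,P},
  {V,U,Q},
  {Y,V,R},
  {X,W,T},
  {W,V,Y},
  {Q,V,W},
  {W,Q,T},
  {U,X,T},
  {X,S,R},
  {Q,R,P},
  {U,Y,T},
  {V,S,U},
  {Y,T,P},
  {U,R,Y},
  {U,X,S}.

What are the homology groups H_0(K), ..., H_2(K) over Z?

We work with the vertex ordering P < Q < R < S < T < U < V < W < X < Y. The simplices of K, each written with vertices in increasing order, are:

  0-simplices (10): P, Q, R, S, T, U, V, W, X, Y
  1-simplices (30): PQ, PR, PT, PW, PX, PY, QR, QT, QU, QV, QW, RS, RU, RV, RX, RY, SU, SV, SX, TU, TW, TX, TY, UV, UX, UY, VW, VY, WX, WY
  2-simplices (20): PQR, PQT, PRX, PTY, PWX, PWY, QRU, QTW, QUV, QVW, RSV, RSX, RUY, RVY, SUV, SUX, TUX, TUY, TWX, VWY

giving chain groups C_0 ≅ Z^10, C_1 ≅ Z^30, C_2 ≅ Z^20.

Boundary ∂_1: C_1 → C_0 maps an edge to its endpoints' difference, ∂[p,q] = q − p. For instance
  ∂WY = Y − W.
This gives a 10×30 integer matrix of rank 9; reducing to Smith normal form yields diagonal entries (1,1,1,1,1,1,1,1,1).

Boundary ∂_2: C_2 → C_1 acts by ∂[p,q,r] = [q,r] − [p,r] + [p,q]. For instance
  ∂RSV = SV − RV + RS,
  ∂PRX = RX − PX + PR.
The 30×20 boundary matrix has rank 20 and Smith normal form diag(1,1,1,1,1,1,1,1,1,1,1,1,1,1,1,1,1,1,1,2).

Computing H_k = (kernel of ∂_k) / (image of ∂_{k+1}):

  H_0: rank C_0 − rank ∂_1 = 10 − 9 = 1, and the invariant factors of ∂_1 are all 1, so H_0 ≅ Z.
  H_1: rank ker ∂_1 − rank ∂_2 = (30 − 9) − 20 = 1, and ∂_2 has invariant factor 2 > 1, so H_1 ≅ Z ⊕ Z/2.
  H_2: rank ker ∂_2 − rank ∂_3 = (20 − 20) − 0 = 0, and there is no ∂_3, so H_2 ≅ 0.

As a check, the Euler characteristic is 10 − 30 + 20 = 0, which agrees with 1 − 1 + 0 = 0.

H_0 = Z,  H_1 = Z ⊕ Z/2,  H_2 = 0.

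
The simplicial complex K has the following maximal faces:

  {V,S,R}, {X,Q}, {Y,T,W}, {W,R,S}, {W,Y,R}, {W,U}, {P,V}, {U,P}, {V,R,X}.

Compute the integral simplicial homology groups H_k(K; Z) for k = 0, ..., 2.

Order the vertices as P < Q < R < S < T < U < V < W < X < Y. Listing each simplex with vertices in this order, K has dimension 2 with simplices:

  0-simplices (10): P, Q, R, S, T, U, V, W, X, Y
  1-simplices (15): PU, PV, QX, RS, RV, RW, RX, RY, SV, SW, TW, TY, UW, VX, WY
  2-simplices (5): RSV, RSW, RVX, RWY, TWY

so the chain groups are C_0 ≅ Z^10, C_1 ≅ Z^15, C_2 ≅ Z^5.

The boundary map ∂_1: C_1 → C_0 sends each edge [p,q] (with p < q) to q − p. For instance
  ∂RY = Y − R.
The 10×15 boundary matrix has rank 9 and Smith normal form diag(1,1,1,1,1,1,1,1,1).

The boundary map ∂_2: C_2 → C_1 maps a triangle to the signed sum of its edges. For instance
  ∂RSV = SV − RV + RS,
  ∂TWY = WY − TY + TW.
As a 15×5 matrix over Z this has rank 5, with invariant factors (1,1,1,1,1).

Reading off H_k = ker ∂_k / im ∂_{k+1}:

  H_0: rank C_0 − rank ∂_1 = 10 − 9 = 1, and the invariant factors of ∂_1 are all 1, so H_0 = Z.
  H_1: rank ker ∂_1 − rank ∂_2 = (15 − 9) − 5 = 1, and the invariant factors of ∂_2 are all 1, so H_1 = Z.
  H_2: rank ker ∂_2 − rank ∂_3 = (5 − 5) − 0 = 0, and there is no ∂_3, so H_2 = 0.

H_0 = Z,  H_1 = Z,  H_2 = 0.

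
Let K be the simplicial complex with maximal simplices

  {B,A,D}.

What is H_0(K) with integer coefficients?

H_0 ≅ Z.

Order the vertices as A < B < D. Listing each simplex with vertices in this order, K has dimension 2 with simplices:

  0-simplices (3): A, B, D
  1-simplices (3): AB, AD, BD
  2-simplices (1): ABD

giving chain groups C_0 ≅ Z^3, C_1 ≅ Z^3, C_2 ≅ Z^1.

The boundary map ∂_1: C_1 → C_0 is given by ∂[p,q] = [q] − [p].
The resulting 3×3 matrix has rank 2, and its Smith normal form has invariant factors (1,1).

The boundary map ∂_2: C_2 → C_1 acts by ∂[p,q,r] = [q,r] − [p,r] + [p,q]. For instance
  ∂ABD = BD − AD + AB.
This gives a 3×1 integer matrix of rank 1; reducing to Smith normal form yields diagonal entries (1).

Reading off H_k = ker ∂_k / im ∂_{k+1}:

  H_0: rank C_0 − rank ∂_1 = 3 − 2 = 1, and the invariant factors of ∂_1 are all 1, so H_0 ≅ Z.

(K is a triangulation of the 2-simplex.)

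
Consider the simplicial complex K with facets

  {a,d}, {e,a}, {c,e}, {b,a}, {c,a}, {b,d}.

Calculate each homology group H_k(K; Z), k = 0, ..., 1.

H_0 ≅ Z,  H_1 ≅ Z^2.

We work with the vertex ordering a < b < c < d < e. The simplices of K, each written with vertices in increasing order, are:

  0-simplices (5): a, b, c, d, e
  1-simplices (6): ab, ac, ad, ae, bd, ce

giving chain groups C_0 ≅ Z^5, C_1 ≅ Z^6.

Boundary ∂_1: C_1 → C_0 sends each edge [p,q] (with p < q) to q − p. For instance
  ∂ac = c − a.
As a 5×6 matrix over Z this has rank 4, with invariant factors (1,1,1,1).

Computing H_k = (kernel of ∂_k) / (image of ∂_{k+1}):

  H_0: rank C_0 − rank ∂_1 = 5 − 4 = 1, and the invariant factors of ∂_1 are all 1, so H_0 ≅ Z.
  H_1: rank ker ∂_1 − rank ∂_2 = (6 − 4) − 0 = 2, and there is no ∂_2, so H_1 ≅ Z^2.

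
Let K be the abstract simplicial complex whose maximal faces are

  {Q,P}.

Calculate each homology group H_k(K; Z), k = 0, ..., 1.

Fix the vertex order P < Q and write every simplex with vertices in increasing order. Then dim K = 1 and the simplices of K are:

  0-simplices (2): P, Q
  1-simplices (1): PQ

giving chain groups C_0 ≅ Z^2, C_1 ≅ Z^1.

The boundary map ∂_1: C_1 → C_0 is given by ∂[p,q] = [q] − [p].
The 2×1 boundary matrix has rank 1 and Smith normal form diag(1).

Computing H_k = (kernel of ∂_k) / (image of ∂_{k+1}):

  H_0: rank C_0 − rank ∂_1 = 2 − 1 = 1, and the invariant factors of ∂_1 are all 1, so H_0 ≅ Z.
  H_1: rank ker ∂_1 − rank ∂_2 = (1 − 1) − 0 = 0, and there is no ∂_2, so H_1 ≅ 0.

As a check, the Euler characteristic is 2 − 1 = 1, which agrees with 1 − 0 = 1.

H_0 ≅ Z,  H_1 = 0.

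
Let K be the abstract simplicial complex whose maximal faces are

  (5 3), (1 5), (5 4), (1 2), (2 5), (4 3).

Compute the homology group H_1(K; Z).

H_1 = Z^2.

Take the total order 1 < 2 < 3 < 4 < 5 on the vertex set. Then K (dimension 1) consists of the simplices:

  0-simplices (5): [1], [2], [3], [4], [5]
  1-simplices (6): [1,2], [1,5], [2,5], [3,4], [3,5], [4,5]

giving chain groups C_0 ≅ Z^5, C_1 ≅ Z^6.

Boundary ∂_1: C_1 → C_0 is given by ∂[p,q] = [q] − [p].
This gives a 5×6 integer matrix of rank 4; reducing to Smith normal form yields diagonal entries (1,1,1,1).

Reading off H_k = ker ∂_k / im ∂_{k+1}:

  H_1: rank ker ∂_1 − rank ∂_2 = (6 − 4) − 0 = 2, and there is no ∂_2, so H_1 ≅ Z^2.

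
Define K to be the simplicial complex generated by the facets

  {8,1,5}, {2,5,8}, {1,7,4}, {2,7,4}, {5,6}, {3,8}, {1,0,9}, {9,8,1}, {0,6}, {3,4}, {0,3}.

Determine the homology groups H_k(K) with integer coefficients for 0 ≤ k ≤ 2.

H_0 = Z,  H_1 = Z^4,  H_2 = 0.

Fix the vertex order 0 < 1 < 2 < 3 < 4 < 5 < 6 < 7 < 8 < 9 and write every simplex with vertices in increasing order. Then dim K = 2 and the simplices of K are:

  0-simplices (10): [0], [1], [2], [3], [4], [5], [6], [7], [8], [9]
  1-simplices (19): [0,1], [0,3], [0,6], [0,9], [1,4], [1,5], [1,7], [1,8], [1,9], [2,4], [2,5], [2,7], [2,8], [3,4], [3,8], [4,7], [5,6], [5,8], [8,9]
  2-simplices (6): [0,1,9], [1,4,7], [1,5,8], [1,8,9], [2,4,7], [2,5,8]

giving chain groups C_0 ≅ Z^10, C_1 ≅ Z^19, C_2 ≅ Z^6.

Boundary ∂_1: C_1 → C_0 sends each edge [p,q] (with p < q) to q − p. For instance
  ∂[2,7] = [7] − [2].
The resulting 10×19 matrix has rank 9, and its Smith normal form has invariant factors (1,1,1,1,1,1,1,1,1).

Boundary ∂_2: C_2 → C_1 sends each 2-simplex [p,q,r] to [q,r] − [p,r] + [p,q]. For instance
  ∂[1,4,7] = [4,7] − [1,7] + [1,4],
  ∂[1,8,9] = [8,9] − [1,9] + [1,8].
The 19×6 boundary matrix has rank 6 and Smith normal form diag(1,1,1,1,1,1).

Reading off H_k = ker ∂_k / im ∂_{k+1}:

  H_0: rank C_0 − rank ∂_1 = 10 − 9 = 1, and the invariant factors of ∂_1 are all 1, so H_0 = Z.
  H_1: rank ker ∂_1 − rank ∂_2 = (19 − 9) − 6 = 4, and the invariant factors of ∂_2 are all 1, so H_1 = Z^4.
  H_2: rank ker ∂_2 − rank ∂_3 = (6 − 6) − 0 = 0, and there is no ∂_3, so H_2 = 0.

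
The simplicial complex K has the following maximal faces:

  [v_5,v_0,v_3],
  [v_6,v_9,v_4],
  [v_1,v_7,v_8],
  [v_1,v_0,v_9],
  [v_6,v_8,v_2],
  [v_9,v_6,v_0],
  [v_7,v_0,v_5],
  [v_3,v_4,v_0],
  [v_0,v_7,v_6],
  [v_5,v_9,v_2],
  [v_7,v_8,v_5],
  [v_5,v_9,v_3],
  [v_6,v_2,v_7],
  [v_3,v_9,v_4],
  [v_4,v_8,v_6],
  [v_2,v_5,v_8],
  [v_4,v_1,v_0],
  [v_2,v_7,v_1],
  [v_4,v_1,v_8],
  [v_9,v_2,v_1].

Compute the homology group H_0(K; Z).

H_0 = Z.

We work with the vertex ordering v_0 < v_1 < v_2 < v_3 < v_4 < v_5 < v_6 < v_7 < v_8 < v_9. The simplices of K, each written with vertices in increasing order, are:

  0-simplices (10): [v_0], [v_1], [v_2], [v_3], [v_4], [v_5], [v_6], [v_7], [v_8], [v_9]
  1-simplices (30): (30 of them)
  2-simplices (20): (20 of them)

so the chain groups are C_0 ≅ Z^10, C_1 ≅ Z^30, C_2 ≅ Z^20.

Boundary ∂_1: C_1 → C_0 is given by ∂[p,q] = [q] − [p].
The resulting 10×30 matrix has rank 9, and its Smith normal form has invariant factors (1,1,1,1,1,1,1,1,1).

Boundary ∂_2: C_2 → C_1 maps a triangle to the signed sum of its edges. For instance
  ∂[v_0,v_5,v_7] = [v_5,v_7] − [v_0,v_7] + [v_0,v_5],
  ∂[v_4,v_6,v_8] = [v_6,v_8] − [v_4,v_8] + [v_4,v_6].
The 30×20 boundary matrix has rank 20 and Smith normal form diag(1,1,1,1,1,1,1,1,1,1,1,1,1,1,1,1,1,1,1,2).

Now H_k = ker ∂_k / im ∂_{k+1}, so:

  H_0: rank C_0 − rank ∂_1 = 10 − 9 = 1, and the invariant factors of ∂_1 are all 1, so H_0 ≅ Z.

(K is a triangulation of the Klein bottle.)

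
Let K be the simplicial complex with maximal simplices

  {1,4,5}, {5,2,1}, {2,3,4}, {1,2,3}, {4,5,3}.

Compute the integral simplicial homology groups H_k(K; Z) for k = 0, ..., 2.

Order the vertices as 1 < 2 < 3 < 4 < 5. Listing each simplex with vertices in this order, K has dimension 2 with simplices:

  0-simplices (5): [1], [2], [3], [4], [5]
  1-simplices (10): [1,2], [1,3], [1,4], [1,5], [2,3], [2,4], [2,5], [3,4], [3,5], [4,5]
  2-simplices (5): [1,2,3], [1,2,5], [1,4,5], [2,3,4], [3,4,5]

so the chain groups are C_0 ≅ Z^5, C_1 ≅ Z^10, C_2 ≅ Z^5.

∂_1: C_1 → C_0 maps an edge to its endpoints' difference, ∂[p,q] = q − p. For instance
  ∂[1,3] = [3] − [1].
This gives a 5×10 integer matrix of rank 4; reducing to Smith normal form yields diagonal entries (1,1,1,1).

The boundary map ∂_2: C_2 → C_1 acts by ∂[p,q,r] = [q,r] − [p,r] + [p,q]. For instance
  ∂[1,4,5] = [4,5] − [1,5] + [1,4],
  ∂[1,2,5] = [2,5] − [1,5] + [1,2].
The resulting 10×5 matrix has rank 5, and its Smith normal form has invariant factors (1,1,1,1,1).

From H_k ≅ ker(∂_k) / im(∂_{k+1}) we obtain:

  H_0: rank C_0 − rank ∂_1 = 5 − 4 = 1, and the invariant factors of ∂_1 are all 1, so H_0 = Z.
  H_1: rank ker ∂_1 − rank ∂_2 = (10 − 4) − 5 = 1, and the invariant factors of ∂_2 are all 1, so H_1 = Z.
  H_2: rank ker ∂_2 − rank ∂_3 = (5 − 5) − 0 = 0, and there is no ∂_3, so H_2 = 0.

H_0 ≅ Z,  H_1 ≅ Z,  H_2 = 0.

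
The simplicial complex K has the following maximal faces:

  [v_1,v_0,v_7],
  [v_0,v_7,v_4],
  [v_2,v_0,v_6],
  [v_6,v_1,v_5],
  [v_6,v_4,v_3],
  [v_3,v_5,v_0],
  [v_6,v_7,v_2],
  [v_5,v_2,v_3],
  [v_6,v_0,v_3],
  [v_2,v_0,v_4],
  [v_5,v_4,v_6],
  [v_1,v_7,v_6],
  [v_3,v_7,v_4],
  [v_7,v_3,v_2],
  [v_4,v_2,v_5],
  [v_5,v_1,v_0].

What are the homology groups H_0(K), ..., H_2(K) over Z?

Order the vertices as v_0 < v_1 < v_2 < v_3 < v_4 < v_5 < v_6 < v_7. Listing each simplex with vertices in this order, K has dimension 2 with simplices:

  0-simplices (8): [v_0], [v_1], [v_2], [v_3], [v_4], [v_5], [v_6], [v_7]
  1-simplices (24): (24 of them)
  2-simplices (16): (16 of them)

giving chain groups C_0 ≅ Z^8, C_1 ≅ Z^24, C_2 ≅ Z^16.

The boundary map ∂_1: C_1 → C_0 is given by ∂[p,q] = [q] − [p].
The resulting 8×24 matrix has rank 7, and its Smith normal form has invariant factors (1,1,1,1,1,1,1).

The boundary map ∂_2: C_2 → C_1 sends each 2-simplex [p,q,r] to [q,r] − [p,r] + [p,q]. For instance
  ∂[v_0,v_2,v_4] = [v_2,v_4] − [v_0,v_4] + [v_0,v_2],
  ∂[v_0,v_1,v_7] = [v_1,v_7] − [v_0,v_7] + [v_0,v_1].
As a 24×16 matrix over Z this has rank 15, with invariant factors (1,1,1,1,1,1,1,1,1,1,1,1,1,1,1).

Reading off H_k = ker ∂_k / im ∂_{k+1}:

  H_0: rank C_0 − rank ∂_1 = 8 − 7 = 1, and the invariant factors of ∂_1 are all 1, so H_0 = Z.
  H_1: rank ker ∂_1 − rank ∂_2 = (24 − 7) − 15 = 2, and the invariant factors of ∂_2 are all 1, so H_1 = Z^2.
  H_2: rank ker ∂_2 − rank ∂_3 = (16 − 15) − 0 = 1, and there is no ∂_3, so H_2 = Z.

As a check, the Euler characteristic is 8 − 24 + 16 = 0, which agrees with 1 − 2 + 1 = 0.

H_0 ≅ Z,  H_1 ≅ Z^2,  H_2 ≅ Z.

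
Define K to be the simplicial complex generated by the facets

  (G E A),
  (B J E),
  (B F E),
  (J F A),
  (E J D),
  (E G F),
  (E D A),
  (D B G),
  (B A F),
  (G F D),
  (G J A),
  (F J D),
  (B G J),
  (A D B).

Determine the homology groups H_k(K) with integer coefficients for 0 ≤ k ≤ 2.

K has 7 vertices, 21 edges, 14 triangles.
rank ∂_0 = 0, rank ∂_1 = 6 ⇒ b_0 = 7 − 0 − 6 = 1; all invariant factors of ∂_1 are 1 so no torsion. So H_0 ≅ Z.
rank ∂_1 = 6, rank ∂_2 = 13 ⇒ b_1 = 21 − 6 − 13 = 2; all invariant factors of ∂_2 are 1 so no torsion. So H_1 ≅ Z^2.
rank ∂_2 = 13, rank ∂_3 = 0 ⇒ b_2 = 14 − 13 − 0 = 1. So H_2 ≅ Z.

H_0 = Z,  H_1 = Z^2,  H_2 = Z.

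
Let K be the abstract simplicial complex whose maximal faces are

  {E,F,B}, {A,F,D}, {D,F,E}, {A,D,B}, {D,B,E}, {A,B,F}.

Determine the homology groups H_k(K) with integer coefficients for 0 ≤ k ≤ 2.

We work with the vertex ordering A < B < D < E < F. The simplices of K, each written with vertices in increasing order, are:

  0-simplices (5): A, B, D, E, F
  1-simplices (9): AB, AD, AF, BD, BE, BF, DE, DF, EF
  2-simplices (6): ABD, ABF, ADF, BDE, BEF, DEF

Hence C_0 ≅ Z^5, C_1 ≅ Z^9, C_2 ≅ Z^6.

Boundary ∂_1: C_1 → C_0 sends each edge [p,q] (with p < q) to q − p.
As a 5×9 matrix over Z this has rank 4, with invariant factors (1,1,1,1).

Boundary ∂_2: C_2 → C_1 acts by ∂[p,q,r] = [q,r] − [p,r] + [p,q]. For instance
  ∂ABF = BF − AF + AB,
  ∂ABD = BD − AD + AB.
The resulting 9×6 matrix has rank 5, and its Smith normal form has invariant factors (1,1,1,1,1).

Now H_k = ker ∂_k / im ∂_{k+1}, so:

  H_0: rank C_0 − rank ∂_1 = 5 − 4 = 1, and the invariant factors of ∂_1 are all 1, so H_0 ≅ Z.
  H_1: rank ker ∂_1 − rank ∂_2 = (9 − 4) − 5 = 0, and the invariant factors of ∂_2 are all 1, so H_1 ≅ 0.
  H_2: rank ker ∂_2 − rank ∂_3 = (6 − 5) − 0 = 1, and there is no ∂_3, so H_2 ≅ Z.

As a check, the Euler characteristic is 5 − 9 + 6 = 2, which agrees with 1 − 0 + 1 = 2.

H_0 = Z,  H_1 = 0,  H_2 = Z.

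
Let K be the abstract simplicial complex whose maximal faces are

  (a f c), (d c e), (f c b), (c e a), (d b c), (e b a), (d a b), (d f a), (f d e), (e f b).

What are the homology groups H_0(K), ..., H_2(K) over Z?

H_0 ≅ Z,  H_1 ≅ Z/2,  H_2 = 0.

K has 6 vertices, 15 edges, 10 triangles.
rank ∂_0 = 0, rank ∂_1 = 5 ⇒ b_0 = 6 − 0 − 5 = 1; all invariant factors of ∂_1 are 1 so no torsion. So H_0 ≅ Z.
rank ∂_1 = 5, rank ∂_2 = 10 ⇒ b_1 = 15 − 5 − 10 = 0; ∂_2 has invariant factor(s) [2] giving torsion. So H_1 ≅ Z/2.
rank ∂_2 = 10, rank ∂_3 = 0 ⇒ b_2 = 10 − 10 − 0 = 0. So H_2 ≅ 0.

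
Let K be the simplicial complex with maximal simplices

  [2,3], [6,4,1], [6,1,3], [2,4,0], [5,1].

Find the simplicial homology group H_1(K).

Take the total order 0 < 1 < 2 < 3 < 4 < 5 < 6 on the vertex set. Then K (dimension 2) consists of the simplices:

  0-simplices (7): [0], [1], [2], [3], [4], [5], [6]
  1-simplices (10): [0,2], [0,4], [1,3], [1,4], [1,5], [1,6], [2,3], [2,4], [3,6], [4,6]
  2-simplices (3): [0,2,4], [1,3,6], [1,4,6]

so the chain groups are C_0 ≅ Z^7, C_1 ≅ Z^10, C_2 ≅ Z^3.

Boundary ∂_1: C_1 → C_0 maps an edge to its endpoints' difference, ∂[p,q] = q − p.
The 7×10 boundary matrix has rank 6 and Smith normal form diag(1,1,1,1,1,1).

∂_2: C_2 → C_1 sends each 2-simplex [p,q,r] to [q,r] − [p,r] + [p,q]. For instance
  ∂[0,2,4] = [2,4] − [0,4] + [0,2],
  ∂[1,4,6] = [4,6] − [1,6] + [1,4].
As a 10×3 matrix over Z this has rank 3, with invariant factors (1,1,1).

Reading off H_k = ker ∂_k / im ∂_{k+1}:

  H_1: rank ker ∂_1 − rank ∂_2 = (10 − 6) − 3 = 1, and the invariant factors of ∂_2 are all 1, so H_1 ≅ Z.

H_1 = Z.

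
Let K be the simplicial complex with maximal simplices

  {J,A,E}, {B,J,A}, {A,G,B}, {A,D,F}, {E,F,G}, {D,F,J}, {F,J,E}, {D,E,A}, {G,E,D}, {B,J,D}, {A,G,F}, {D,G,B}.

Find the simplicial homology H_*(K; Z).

Order the vertices as A < B < D < E < F < G < J. Listing each simplex with vertices in this order, K has dimension 2 with simplices:

  0-simplices (7): A, B, D, E, F, G, J
  1-simplices (18): AB, AD, AE, AF, AG, AJ, BD, BG, BJ, DE, DF, DG, DJ, EF, EG, EJ, FG, FJ
  2-simplices (12): ABG, ABJ, ADE, ADF, AEJ, AFG, BDG, BDJ, DEG, DFJ, EFG, EFJ

Hence C_0 ≅ Z^7, C_1 ≅ Z^18, C_2 ≅ Z^12.

The boundary map ∂_1: C_1 → C_0 is given by ∂[p,q] = [q] − [p].
As a 7×18 matrix over Z this has rank 6, with invariant factors (1,1,1,1,1,1).

The boundary map ∂_2: C_2 → C_1 acts by ∂[p,q,r] = [q,r] − [p,r] + [p,q]. For instance
  ∂BDG = DG − BG + BD,
  ∂AEJ = EJ − AJ + AE.
The 18×12 boundary matrix has rank 12 and Smith normal form diag(1,1,1,1,1,1,1,1,1,1,1,2).

Computing H_k = (kernel of ∂_k) / (image of ∂_{k+1}):

  H_0: rank C_0 − rank ∂_1 = 7 − 6 = 1, and the invariant factors of ∂_1 are all 1, so H_0 ≅ Z.
  H_1: rank ker ∂_1 − rank ∂_2 = (18 − 6) − 12 = 0, and ∂_2 has invariant factor 2 > 1, so H_1 ≅ Z/2.
  H_2: rank ker ∂_2 − rank ∂_3 = (12 − 12) − 0 = 0, and there is no ∂_3, so H_2 ≅ 0.

As a check, the Euler characteristic is 7 − 18 + 12 = 1, which agrees with 1 − 0 + 0 = 1.

H_0 = Z,  H_1 = Z/2,  H_2 = 0.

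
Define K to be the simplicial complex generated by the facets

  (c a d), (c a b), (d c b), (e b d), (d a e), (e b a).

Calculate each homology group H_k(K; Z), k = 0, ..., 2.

Fix the vertex order a < b < c < d < e and write every simplex with vertices in increasing order. Then dim K = 2 and the simplices of K are:

  0-simplices (5): a, b, c, d, e
  1-simplices (9): ab, ac, ad, ae, bc, bd, be, cd, de
  2-simplices (6): abc, abe, acd, ade, bcd, bde

Hence C_0 ≅ Z^5, C_1 ≅ Z^9, C_2 ≅ Z^6.

Boundary ∂_1: C_1 → C_0 is given by ∂[p,q] = [q] − [p]. For instance
  ∂ad = d − a.
This gives a 5×9 integer matrix of rank 4; reducing to Smith normal form yields diagonal entries (1,1,1,1).

∂_2: C_2 → C_1 acts by ∂[p,q,r] = [q,r] − [p,r] + [p,q]. For instance
  ∂bcd = cd − bd + bc,
  ∂ade = de − ae + ad.
The resulting 9×6 matrix has rank 5, and its Smith normal form has invariant factors (1,1,1,1,1).

Computing H_k = (kernel of ∂_k) / (image of ∂_{k+1}):

  H_0: rank C_0 − rank ∂_1 = 5 − 4 = 1, and the invariant factors of ∂_1 are all 1, so H_0 = Z.
  H_1: rank ker ∂_1 − rank ∂_2 = (9 − 4) − 5 = 0, and the invariant factors of ∂_2 are all 1, so H_1 = 0.
  H_2: rank ker ∂_2 − rank ∂_3 = (6 − 5) − 0 = 1, and there is no ∂_3, so H_2 = Z.

H_0 = Z,  H_1 = 0,  H_2 = Z.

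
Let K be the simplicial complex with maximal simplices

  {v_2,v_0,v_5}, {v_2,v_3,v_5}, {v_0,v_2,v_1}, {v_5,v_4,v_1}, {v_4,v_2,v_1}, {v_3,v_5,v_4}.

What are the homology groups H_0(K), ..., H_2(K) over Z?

Order the vertices as v_0 < v_1 < v_2 < v_3 < v_4 < v_5. Listing each simplex with vertices in this order, K has dimension 2 with simplices:

  0-simplices (6): [v_0], [v_1], [v_2], [v_3], [v_4], [v_5]
  1-simplices (12): [v_0,v_1], [v_0,v_2], [v_0,v_5], [v_1,v_2], [v_1,v_4], [v_1,v_5], [v_2,v_3], [v_2,v_4], [v_2,v_5], [v_3,v_4], [v_3,v_5], [v_4,v_5]
  2-simplices (6): [v_0,v_1,v_2], [v_0,v_2,v_5], [v_1,v_2,v_4], [v_1,v_4,v_5], [v_2,v_3,v_5], [v_3,v_4,v_5]

Hence C_0 ≅ Z^6, C_1 ≅ Z^12, C_2 ≅ Z^6.

The boundary map ∂_1: C_1 → C_0 is given by ∂[p,q] = [q] − [p]. For instance
  ∂[v_2,v_3] = [v_3] − [v_2].
The resulting 6×12 matrix has rank 5, and its Smith normal form has invariant factors (1,1,1,1,1).

∂_2: C_2 → C_1 acts by ∂[p,q,r] = [q,r] − [p,r] + [p,q]. For instance
  ∂[v_0,v_2,v_5] = [v_2,v_5] − [v_0,v_5] + [v_0,v_2],
  ∂[v_1,v_4,v_5] = [v_4,v_5] − [v_1,v_5] + [v_1,v_4].
The resulting 12×6 matrix has rank 6, and its Smith normal form has invariant factors (1,1,1,1,1,1).

Now H_k = ker ∂_k / im ∂_{k+1}, so:

  H_0: rank C_0 − rank ∂_1 = 6 − 5 = 1, and the invariant factors of ∂_1 are all 1, so H_0 ≅ Z.
  H_1: rank ker ∂_1 − rank ∂_2 = (12 − 5) − 6 = 1, and the invariant factors of ∂_2 are all 1, so H_1 ≅ Z.
  H_2: rank ker ∂_2 − rank ∂_3 = (6 − 6) − 0 = 0, and there is no ∂_3, so H_2 ≅ 0.

H_0 = Z,  H_1 = Z,  H_2 = 0.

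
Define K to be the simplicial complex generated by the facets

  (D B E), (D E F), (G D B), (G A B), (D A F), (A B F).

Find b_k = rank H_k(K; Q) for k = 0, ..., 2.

Fix the vertex order A < B < D < E < F < G and write every simplex with vertices in increasing order. Then dim K = 2 and the simplices of K are:

  0-simplices (6): A, B, D, E, F, G
  1-simplices (12): AB, AD, AF, AG, BD, BE, BF, BG, DE, DF, DG, EF
  2-simplices (6): ABF, ABG, ADF, BDE, BDG, DEF

Hence C_0 ≅ Z^6, C_1 ≅ Z^12, C_2 ≅ Z^6.

Boundary ∂_1: C_1 → C_0 sends each edge [p,q] (with p < q) to q − p. For instance
  ∂EF = F − E.
The resulting 6×12 matrix has rank 5, and its Smith normal form has invariant factors (1,1,1,1,1).

Boundary ∂_2: C_2 → C_1 acts by ∂[p,q,r] = [q,r] − [p,r] + [p,q]. For instance
  ∂ABF = BF − AF + AB,
  ∂DEF = EF − DF + DE.
This gives a 12×6 integer matrix of rank 6; reducing to Smith normal form yields diagonal entries (1,1,1,1,1,1).

From H_k ≅ ker(∂_k) / im(∂_{k+1}) we obtain:

  H_0: rank C_0 − rank ∂_1 = 6 − 5 = 1, and the invariant factors of ∂_1 are all 1, so H_0 ≅ Z.
  H_1: rank ker ∂_1 − rank ∂_2 = (12 − 5) − 6 = 1, and the invariant factors of ∂_2 are all 1, so H_1 ≅ Z.
  H_2: rank ker ∂_2 − rank ∂_3 = (6 − 6) − 0 = 0, and there is no ∂_3, so H_2 ≅ 0.

Hence the Betti numbers are b_0 = 1, b_1 = 1, b_2 = 0.

b_0 = 1, b_1 = 1, b_2 = 0.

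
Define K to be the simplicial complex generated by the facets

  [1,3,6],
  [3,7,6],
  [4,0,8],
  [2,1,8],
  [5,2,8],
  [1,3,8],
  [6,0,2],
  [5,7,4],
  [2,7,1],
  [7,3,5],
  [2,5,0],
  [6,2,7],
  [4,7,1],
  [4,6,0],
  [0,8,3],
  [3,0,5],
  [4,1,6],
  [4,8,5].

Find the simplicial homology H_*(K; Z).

We work with the vertex ordering 0 < 1 < 2 < 3 < 4 < 5 < 6 < 7 < 8. The simplices of K, each written with vertices in increasing order, are:

  0-simplices (9): [0], [1], [2], [3], [4], [5], [6], [7], [8]
  1-simplices (27): (27 of them)
  2-simplices (18): [0,2,5], [0,2,6], [0,3,5], [0,3,8], [0,4,6], [0,4,8], [1,2,7], [1,2,8], [1,3,6], [1,3,8], [1,4,6], [1,4,7], [2,5,8], [2,6,7], [3,5,7], [3,6,7], [4,5,7], [4,5,8]

Hence C_0 ≅ Z^9, C_1 ≅ Z^27, C_2 ≅ Z^18.

The boundary map ∂_1: C_1 → C_0 is given by ∂[p,q] = [q] − [p].
As a 9×27 matrix over Z this has rank 8, with invariant factors (1,1,1,1,1,1,1,1).

Boundary ∂_2: C_2 → C_1 maps a triangle to the signed sum of its edges. For instance
  ∂[2,6,7] = [6,7] − [2,7] + [2,6],
  ∂[1,4,6] = [4,6] − [1,6] + [1,4].
As a 27×18 matrix over Z this has rank 18, with invariant factors (1,1,1,1,1,1,1,1,1,1,1,1,1,1,1,1,1,2).

From H_k ≅ ker(∂_k) / im(∂_{k+1}) we obtain:

  H_0: rank C_0 − rank ∂_1 = 9 − 8 = 1, and the invariant factors of ∂_1 are all 1, so H_0 ≅ Z.
  H_1: rank ker ∂_1 − rank ∂_2 = (27 − 8) − 18 = 1, and ∂_2 has invariant factor 2 > 1, so H_1 ≅ Z ⊕ Z/2.
  H_2: rank ker ∂_2 − rank ∂_3 = (18 − 18) − 0 = 0, and there is no ∂_3, so H_2 ≅ 0.

H_0 = Z,  H_1 = Z ⊕ Z/2,  H_2 = 0.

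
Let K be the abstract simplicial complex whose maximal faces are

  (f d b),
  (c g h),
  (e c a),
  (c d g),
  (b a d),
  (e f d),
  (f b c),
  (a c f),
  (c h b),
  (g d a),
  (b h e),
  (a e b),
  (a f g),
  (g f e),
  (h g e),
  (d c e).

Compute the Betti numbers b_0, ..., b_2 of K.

Fix the vertex order a < b < c < d < e < f < g < h and write every simplex with vertices in increasing order. Then dim K = 2 and the simplices of K are:

  0-simplices (8): a, b, c, d, e, f, g, h
  1-simplices (24): ab, ac, ad, ae, af, ag, bc, bd, be, bf, bh, cd, ce, cf, cg, ch, de, df, dg, ef, eg, eh, fg, gh
  2-simplices (16): abd, abe, ace, acf, adg, afg, bcf, bch, bdf, beh, cde, cdg, cgh, def, efg, egh

so the chain groups are C_0 ≅ Z^8, C_1 ≅ Z^24, C_2 ≅ Z^16.

The boundary map ∂_1: C_1 → C_0 maps an edge to its endpoints' difference, ∂[p,q] = q − p. For instance
  ∂cf = f − c.
The resulting 8×24 matrix has rank 7, and its Smith normal form has invariant factors (1,1,1,1,1,1,1).

The boundary map ∂_2: C_2 → C_1 sends each 2-simplex [p,q,r] to [q,r] − [p,r] + [p,q]. For instance
  ∂ace = ce − ae + ac,
  ∂cgh = gh − ch + cg.
This gives a 24×16 integer matrix of rank 15; reducing to Smith normal form yields diagonal entries (1,1,1,1,1,1,1,1,1,1,1,1,1,1,1).

Reading off H_k = ker ∂_k / im ∂_{k+1}:

  H_0: rank C_0 − rank ∂_1 = 8 − 7 = 1, and the invariant factors of ∂_1 are all 1, so H_0 ≅ Z.
  H_1: rank ker ∂_1 − rank ∂_2 = (24 − 7) − 15 = 2, and the invariant factors of ∂_2 are all 1, so H_1 ≅ Z^2.
  H_2: rank ker ∂_2 − rank ∂_3 = (16 − 15) − 0 = 1, and there is no ∂_3, so H_2 ≅ Z.

As a check, the Euler characteristic is 8 − 24 + 16 = 0, which agrees with 1 − 2 + 1 = 0.

Hence the Betti numbers are b_0 = 1, b_1 = 2, b_2 = 1.

b_0 = 1, b_1 = 2, b_2 = 1.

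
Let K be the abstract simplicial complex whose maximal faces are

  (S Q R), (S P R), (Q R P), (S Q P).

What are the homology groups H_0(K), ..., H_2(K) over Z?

Fix the vertex order P < Q < R < S and write every simplex with vertices in increasing order. Then dim K = 2 and the simplices of K are:

  0-simplices (4): P, Q, R, S
  1-simplices (6): PQ, PR, PS, QR, QS, RS
  2-simplices (4): PQR, PQS, PRS, QRS

Hence C_0 ≅ Z^4, C_1 ≅ Z^6, C_2 ≅ Z^4.

The boundary map ∂_1: C_1 → C_0 is given by ∂[p,q] = [q] − [p].
The 4×6 boundary matrix has rank 3 and Smith normal form diag(1,1,1).

The boundary map ∂_2: C_2 → C_1 sends each 2-simplex [p,q,r] to [q,r] − [p,r] + [p,q]. For instance
  ∂PRS = RS − PS + PR,
  ∂QRS = RS − QS + QR.
The resulting 6×4 matrix has rank 3, and its Smith normal form has invariant factors (1,1,1).

Reading off H_k = ker ∂_k / im ∂_{k+1}:

  H_0: rank C_0 − rank ∂_1 = 4 − 3 = 1, and the invariant factors of ∂_1 are all 1, so H_0 ≅ Z.
  H_1: rank ker ∂_1 − rank ∂_2 = (6 − 3) − 3 = 0, and the invariant factors of ∂_2 are all 1, so H_1 ≅ 0.
  H_2: rank ker ∂_2 − rank ∂_3 = (4 − 3) − 0 = 1, and there is no ∂_3, so H_2 ≅ Z.

H_0 = Z,  H_1 = 0,  H_2 = Z.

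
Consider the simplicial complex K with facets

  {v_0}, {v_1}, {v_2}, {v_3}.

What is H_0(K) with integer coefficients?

H_0 = Z^4.

Fix the vertex order v_0 < v_1 < v_2 < v_3 and write every simplex with vertices in increasing order. Then dim K = 0 and the simplices of K are:

  0-simplices (4): [v_0], [v_1], [v_2], [v_3]

giving chain groups C_0 ≅ Z^4.

Computing H_k = (kernel of ∂_k) / (image of ∂_{k+1}):

  H_0: rank C_0 − rank ∂_1 = 4 − 0 = 4, and there is no ∂_1, so H_0 = Z^4.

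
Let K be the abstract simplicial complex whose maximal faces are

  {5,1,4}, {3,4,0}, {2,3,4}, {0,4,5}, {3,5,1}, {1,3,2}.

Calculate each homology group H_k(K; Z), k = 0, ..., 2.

Fix the vertex order 0 < 1 < 2 < 3 < 4 < 5 and write every simplex with vertices in increasing order. Then dim K = 2 and the simplices of K are:

  0-simplices (6): [0], [1], [2], [3], [4], [5]
  1-simplices (12): [0,3], [0,4], [0,5], [1,2], [1,3], [1,4], [1,5], [2,3], [2,4], [3,4], [3,5], [4,5]
  2-simplices (6): [0,3,4], [0,4,5], [1,2,3], [1,3,5], [1,4,5], [2,3,4]

giving chain groups C_0 ≅ Z^6, C_1 ≅ Z^12, C_2 ≅ Z^6.

∂_1: C_1 → C_0 maps an edge to its endpoints' difference, ∂[p,q] = q − p. For instance
  ∂[1,5] = [5] − [1].
As a 6×12 matrix over Z this has rank 5, with invariant factors (1,1,1,1,1).

∂_2: C_2 → C_1 acts by ∂[p,q,r] = [q,r] − [p,r] + [p,q]. For instance
  ∂[0,4,5] = [4,5] − [0,5] + [0,4],
  ∂[0,3,4] = [3,4] − [0,4] + [0,3].
The 12×6 boundary matrix has rank 6 and Smith normal form diag(1,1,1,1,1,1).

Computing H_k = (kernel of ∂_k) / (image of ∂_{k+1}):

  H_0: rank C_0 − rank ∂_1 = 6 − 5 = 1, and the invariant factors of ∂_1 are all 1, so H_0 ≅ Z.
  H_1: rank ker ∂_1 − rank ∂_2 = (12 − 5) − 6 = 1, and the invariant factors of ∂_2 are all 1, so H_1 ≅ Z.
  H_2: rank ker ∂_2 − rank ∂_3 = (6 − 6) − 0 = 0, and there is no ∂_3, so H_2 ≅ 0.

As a check, the Euler characteristic is 6 − 12 + 6 = 0, which agrees with 1 − 1 + 0 = 0.
(K is a triangulation of the cylinder S^1 x I.)

H_0 = Z,  H_1 = Z,  H_2 = 0.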